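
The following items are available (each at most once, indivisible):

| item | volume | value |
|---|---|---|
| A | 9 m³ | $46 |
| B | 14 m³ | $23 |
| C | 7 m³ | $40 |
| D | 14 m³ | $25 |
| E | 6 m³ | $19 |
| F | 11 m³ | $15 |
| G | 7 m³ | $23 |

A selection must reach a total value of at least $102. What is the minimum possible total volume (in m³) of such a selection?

22

Subsets with value ≥ 102, sorted by total volume:
- A+C+E: volume 22, value 105
- A+C+G: volume 23, value 109
- A+C+E+G: volume 29, value 128
- A+C+D: volume 30, value 111
Minimum volume: 22 m³.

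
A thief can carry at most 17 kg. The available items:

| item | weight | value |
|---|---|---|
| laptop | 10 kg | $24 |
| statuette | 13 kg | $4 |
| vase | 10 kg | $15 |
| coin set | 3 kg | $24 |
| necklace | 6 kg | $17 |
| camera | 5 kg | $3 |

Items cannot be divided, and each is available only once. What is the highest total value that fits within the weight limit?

$48

Check high-value combinations within 17 kg:
- laptop+coin set: weight 10+3=13, value 24+24=48
- coin set+necklace+camera: weight 3+6+5=14, value 24+17+3=44
- coin set+necklace: weight 3+6=9, value 24+17=41
Best: $48.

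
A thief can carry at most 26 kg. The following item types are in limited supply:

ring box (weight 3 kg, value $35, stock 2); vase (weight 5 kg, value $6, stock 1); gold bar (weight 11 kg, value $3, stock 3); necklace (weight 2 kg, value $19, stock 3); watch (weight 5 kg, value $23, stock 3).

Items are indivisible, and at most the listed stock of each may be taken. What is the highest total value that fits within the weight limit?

$177

Best selections within weight 26 and stock limits:
- 2×ring box + 2×necklace + 3×watch: weight 25, value 177
- 2×ring box + 3×necklace + 2×watch: weight 22, value 173
- 1×ring box + 3×necklace + 3×watch: weight 24, value 161
- 2×ring box + 1×vase + 2×necklace + 2×watch: weight 25, value 160
Best: $177.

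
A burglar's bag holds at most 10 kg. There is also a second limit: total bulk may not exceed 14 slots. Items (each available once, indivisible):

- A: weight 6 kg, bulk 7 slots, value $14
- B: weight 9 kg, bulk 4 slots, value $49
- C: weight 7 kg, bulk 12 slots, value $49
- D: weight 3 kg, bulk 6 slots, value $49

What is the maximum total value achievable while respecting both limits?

$63

Feasible sets respecting both limits:
- A+D: weight 9, bulk 13, value 63
- B: weight 9, bulk 4, value 49
- C: weight 7, bulk 12, value 49
- D: weight 3, bulk 6, value 49
Best: $63.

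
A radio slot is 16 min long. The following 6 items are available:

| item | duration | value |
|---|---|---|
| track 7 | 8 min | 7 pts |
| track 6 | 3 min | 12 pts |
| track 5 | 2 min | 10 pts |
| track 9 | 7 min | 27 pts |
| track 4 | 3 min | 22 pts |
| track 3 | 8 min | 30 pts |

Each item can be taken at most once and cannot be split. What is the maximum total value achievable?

Check high-value combinations within 16 min:
- track 6+track 5+track 4+track 3: duration 3+2+3+8=16, value 12+10+22+30=74
- track 6+track 5+track 9+track 4: duration 3+2+7+3=15, value 12+10+27+22=71
- track 6+track 4+track 3: duration 3+3+8=14, value 12+22+30=64
Best: 74 pts.

74 pts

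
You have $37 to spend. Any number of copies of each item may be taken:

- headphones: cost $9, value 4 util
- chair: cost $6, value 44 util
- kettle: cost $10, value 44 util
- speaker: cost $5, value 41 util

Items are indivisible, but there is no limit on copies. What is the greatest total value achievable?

Best value-per-unit is speaker at 41/5; filling with it alone gives 7×41 = 287.
Optimal mix: 2×chair + 5×speaker → cost 37, value 293.

293 util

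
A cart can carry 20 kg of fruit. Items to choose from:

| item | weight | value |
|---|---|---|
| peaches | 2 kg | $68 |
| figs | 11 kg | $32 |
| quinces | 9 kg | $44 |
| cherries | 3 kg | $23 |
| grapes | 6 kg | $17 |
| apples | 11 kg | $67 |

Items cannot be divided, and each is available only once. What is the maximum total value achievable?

$158

Check high-value combinations within 20 kg:
- peaches+cherries+apples: weight 2+3+11=16, value 68+23+67=158
- peaches+grapes+apples: weight 2+6+11=19, value 68+17+67=152
- peaches+quinces+cherries+grapes: weight 2+9+3+6=20, value 68+44+23+17=152
Best: $158.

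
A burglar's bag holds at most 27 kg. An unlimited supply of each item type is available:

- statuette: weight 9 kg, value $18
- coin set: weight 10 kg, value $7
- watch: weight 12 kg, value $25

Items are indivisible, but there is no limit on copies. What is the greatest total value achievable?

$54

Best value-per-unit is watch at 25/12; filling with it alone gives 2×25 = 50.
Optimal mix: 3×statuette → weight 27, value 54.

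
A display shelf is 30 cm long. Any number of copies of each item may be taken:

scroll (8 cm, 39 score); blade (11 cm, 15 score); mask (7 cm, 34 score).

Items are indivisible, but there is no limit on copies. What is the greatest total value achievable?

146 score

Best value-per-unit is scroll at 39/8; filling with it alone gives 3×39 = 117.
Optimal mix: 2×scroll + 2×mask → length 30, value 146.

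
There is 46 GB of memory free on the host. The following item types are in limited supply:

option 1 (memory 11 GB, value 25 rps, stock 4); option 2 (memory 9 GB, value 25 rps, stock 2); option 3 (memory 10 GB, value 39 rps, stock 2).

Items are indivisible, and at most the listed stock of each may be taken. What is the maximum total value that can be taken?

Top feasible selections:
- 2×option 2 + 2×option 3: memory 38, value 128
- 1×option 1 + 1×option 2 + 2×option 3: memory 40, value 128
- 2×option 1 + 2×option 3: memory 42, value 128
Best: 128 rps.

128 rps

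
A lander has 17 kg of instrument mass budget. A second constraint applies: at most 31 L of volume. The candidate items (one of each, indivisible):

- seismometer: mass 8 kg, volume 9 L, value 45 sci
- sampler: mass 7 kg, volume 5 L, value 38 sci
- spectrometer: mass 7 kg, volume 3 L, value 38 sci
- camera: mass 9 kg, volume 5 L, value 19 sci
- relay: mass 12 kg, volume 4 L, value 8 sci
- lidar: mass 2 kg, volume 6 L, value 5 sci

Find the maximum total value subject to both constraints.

Feasible sets respecting both limits:
- seismometer+sampler+lidar: mass 17, volume 20, value 88
- seismometer+spectrometer+lidar: mass 17, volume 18, value 88
- seismometer+sampler: mass 15, volume 14, value 83
- seismometer+spectrometer: mass 15, volume 12, value 83
Best: 88 sci.

88 sci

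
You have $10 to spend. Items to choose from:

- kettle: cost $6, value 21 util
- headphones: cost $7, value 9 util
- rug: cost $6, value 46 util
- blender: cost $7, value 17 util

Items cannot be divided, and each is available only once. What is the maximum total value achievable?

46 util

Check high-value combinations within $10:
- rug: cost 6, value 46
- kettle: cost 6, value 21
- blender: cost 7, value 17
- headphones: cost 7, value 9
Best: 46 util.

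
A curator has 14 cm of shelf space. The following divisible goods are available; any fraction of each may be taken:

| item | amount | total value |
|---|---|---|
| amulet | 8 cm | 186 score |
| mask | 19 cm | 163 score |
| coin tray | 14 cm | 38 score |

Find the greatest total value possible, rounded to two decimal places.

237.47

Take in order of value per unit:
- amulet (186/8 per unit): all 8 → value 186, running total 186.00
- mask (163/19 per unit): 6 of 19 → value 6×163/19 = 51.4737, running total 237.47
Total 237.47.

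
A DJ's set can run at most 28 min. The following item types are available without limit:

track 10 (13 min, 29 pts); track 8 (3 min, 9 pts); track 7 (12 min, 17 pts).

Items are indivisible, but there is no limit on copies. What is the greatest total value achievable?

81 pts

Best value-per-unit is track 8 at 9/3, and filling with it alone uses duration 9×3=27. No mix of the others beats 9×9 = 81.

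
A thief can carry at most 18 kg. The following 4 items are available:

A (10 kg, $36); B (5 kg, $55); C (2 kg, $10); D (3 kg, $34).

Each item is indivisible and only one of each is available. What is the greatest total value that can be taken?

Check high-value combinations within 18 kg:
- A+B+D: weight 10+5+3=18, value 36+55+34=125
- A+B+C: weight 10+5+2=17, value 36+55+10=101
- B+C+D: weight 5+2+3=10, value 55+10+34=99
Best: $125.

$125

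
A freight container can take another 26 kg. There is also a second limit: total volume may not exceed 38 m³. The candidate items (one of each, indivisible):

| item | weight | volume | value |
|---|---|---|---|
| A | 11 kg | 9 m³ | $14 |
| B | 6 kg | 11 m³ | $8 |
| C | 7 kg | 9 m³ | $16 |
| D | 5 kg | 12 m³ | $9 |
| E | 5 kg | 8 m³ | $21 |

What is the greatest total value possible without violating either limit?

$51

Feasible sets respecting both limits:
- A+C+E: weight 23, volume 26, value 51
- C+D+E: weight 17, volume 29, value 46
- B+C+E: weight 18, volume 28, value 45
Best: $51.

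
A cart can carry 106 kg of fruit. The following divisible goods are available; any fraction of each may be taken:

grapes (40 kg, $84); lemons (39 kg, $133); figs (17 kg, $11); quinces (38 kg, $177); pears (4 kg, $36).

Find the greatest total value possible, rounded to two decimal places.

Take in order of value per unit:
- pears (36/4 per unit): all 4 → value 36, running total 36.00
- quinces (177/38 per unit): all 38 → value 177, running total 213.00
- lemons (133/39 per unit): all 39 → value 133, running total 346.00
- grapes (84/40 per unit): 25 of 40 → value 25×84/40 = 52.5000, running total 398.50
Total 398.50.

398.50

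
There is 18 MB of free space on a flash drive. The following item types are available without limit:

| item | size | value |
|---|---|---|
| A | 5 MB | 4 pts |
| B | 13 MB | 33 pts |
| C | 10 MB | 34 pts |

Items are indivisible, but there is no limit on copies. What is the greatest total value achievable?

Best value-per-unit is C at 34/10; filling with it alone gives 1×34 = 34.
Optimal mix: 1×A + 1×C → size 15, value 38.

38 pts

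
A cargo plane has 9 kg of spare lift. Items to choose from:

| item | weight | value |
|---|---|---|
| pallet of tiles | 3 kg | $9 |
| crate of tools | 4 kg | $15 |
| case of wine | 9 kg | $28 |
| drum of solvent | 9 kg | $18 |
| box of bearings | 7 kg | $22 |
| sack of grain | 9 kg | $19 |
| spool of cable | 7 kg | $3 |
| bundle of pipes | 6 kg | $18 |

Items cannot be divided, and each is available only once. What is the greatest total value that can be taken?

Check high-value combinations within 9 kg:
- case of wine: weight 9, value 28
- pallet of tiles+bundle of pipes: weight 3+6=9, value 9+18=27
- pallet of tiles+crate of tools: weight 3+4=7, value 9+15=24
Best: $28.

$28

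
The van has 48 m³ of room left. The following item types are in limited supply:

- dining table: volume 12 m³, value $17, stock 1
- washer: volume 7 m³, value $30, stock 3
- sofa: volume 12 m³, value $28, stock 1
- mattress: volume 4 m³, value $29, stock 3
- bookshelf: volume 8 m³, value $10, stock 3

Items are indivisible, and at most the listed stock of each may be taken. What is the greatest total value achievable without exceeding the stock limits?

Top feasible selections:
- 3×washer + 1×sofa + 3×mattress: volume 45, value 205
- 1×dining table + 3×washer + 3×mattress: volume 45, value 194
- 3×washer + 3×mattress + 1×bookshelf: volume 41, value 187
Best: $205.

$205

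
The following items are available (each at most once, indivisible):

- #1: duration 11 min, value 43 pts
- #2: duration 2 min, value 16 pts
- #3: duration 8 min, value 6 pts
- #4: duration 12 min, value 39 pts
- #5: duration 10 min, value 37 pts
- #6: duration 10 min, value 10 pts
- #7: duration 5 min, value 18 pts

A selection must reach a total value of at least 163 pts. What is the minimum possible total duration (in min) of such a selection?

Subsets with value ≥ 163, sorted by total duration:
- #1+#2+#4+#5+#6+#7: duration 50, value 163
- #1+#2+#3+#4+#5+#6+#7: duration 58, value 169
Minimum duration: 50 min.

50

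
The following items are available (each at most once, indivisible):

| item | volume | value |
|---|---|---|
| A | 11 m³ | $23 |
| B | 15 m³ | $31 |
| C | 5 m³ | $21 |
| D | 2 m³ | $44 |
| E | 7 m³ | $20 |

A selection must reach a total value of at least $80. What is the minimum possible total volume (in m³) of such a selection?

Subsets with value ≥ 80, sorted by total volume:
- C+D+E: volume 14, value 85
- A+C+D: volume 18, value 88
Minimum volume: 14 m³.

14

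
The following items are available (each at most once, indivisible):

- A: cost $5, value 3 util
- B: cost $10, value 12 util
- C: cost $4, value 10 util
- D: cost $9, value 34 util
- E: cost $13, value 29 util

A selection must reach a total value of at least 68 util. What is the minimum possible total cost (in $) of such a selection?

26

Subsets with value ≥ 68, sorted by total cost:
- C+D+E: cost 26, value 73
- A+C+D+E: cost 31, value 76
- B+D+E: cost 32, value 75
Minimum cost: 26 $.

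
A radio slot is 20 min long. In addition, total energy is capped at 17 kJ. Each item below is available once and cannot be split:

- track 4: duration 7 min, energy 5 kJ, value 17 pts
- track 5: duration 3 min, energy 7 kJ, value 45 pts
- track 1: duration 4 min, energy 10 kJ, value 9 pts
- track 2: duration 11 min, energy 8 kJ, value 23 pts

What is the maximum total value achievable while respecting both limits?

Feasible sets respecting both limits:
- track 5+track 2: duration 14, energy 15, value 68
- track 4+track 5: duration 10, energy 12, value 62
- track 5+track 1: duration 7, energy 17, value 54
Best: 68 pts.

68 pts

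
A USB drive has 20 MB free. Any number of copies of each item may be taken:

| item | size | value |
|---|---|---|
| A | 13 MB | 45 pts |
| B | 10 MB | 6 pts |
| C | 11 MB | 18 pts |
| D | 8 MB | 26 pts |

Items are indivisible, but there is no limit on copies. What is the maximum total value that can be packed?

Best value-per-unit is A at 45/13; filling with it alone gives 1×45 = 45.
Optimal mix: 2×D → size 16, value 52.

52 pts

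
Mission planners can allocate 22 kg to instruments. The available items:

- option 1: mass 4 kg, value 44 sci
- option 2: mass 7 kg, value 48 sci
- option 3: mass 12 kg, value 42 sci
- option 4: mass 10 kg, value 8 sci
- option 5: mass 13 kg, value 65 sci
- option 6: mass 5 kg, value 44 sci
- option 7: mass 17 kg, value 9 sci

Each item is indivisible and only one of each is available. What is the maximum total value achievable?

153 sci

Check high-value combinations within 22 kg:
- option 1+option 5+option 6: mass 4+13+5=22, value 44+65+44=153
- option 1+option 2+option 6: mass 4+7+5=16, value 44+48+44=136
- option 1+option 3+option 6: mass 4+12+5=21, value 44+42+44=130
- option 2+option 5: mass 7+13=20, value 48+65=113
- option 1+option 5: mass 4+13=17, value 44+65=109
Best: 153 sci.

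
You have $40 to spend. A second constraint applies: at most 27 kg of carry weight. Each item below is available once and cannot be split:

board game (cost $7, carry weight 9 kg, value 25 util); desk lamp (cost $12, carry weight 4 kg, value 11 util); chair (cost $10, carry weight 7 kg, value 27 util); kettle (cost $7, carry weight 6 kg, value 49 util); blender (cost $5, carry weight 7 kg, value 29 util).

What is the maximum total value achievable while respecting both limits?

Feasible sets respecting both limits:
- desk lamp+chair+kettle+blender: cost 34, carry weight 24, value 116
- board game+desk lamp+kettle+blender: cost 31, carry weight 26, value 114
- board game+desk lamp+chair+kettle: cost 36, carry weight 26, value 112
Best: 116 util.

116 util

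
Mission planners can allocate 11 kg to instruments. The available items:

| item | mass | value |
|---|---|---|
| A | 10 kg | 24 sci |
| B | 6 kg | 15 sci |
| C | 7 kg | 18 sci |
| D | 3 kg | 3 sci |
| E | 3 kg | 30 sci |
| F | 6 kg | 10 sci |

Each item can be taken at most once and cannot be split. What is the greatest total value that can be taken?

48 sci

Check high-value combinations within 11 kg:
- C+E: mass 7+3=10, value 18+30=48
- B+E: mass 6+3=9, value 15+30=45
- E+F: mass 3+6=9, value 30+10=40
Best: 48 sci.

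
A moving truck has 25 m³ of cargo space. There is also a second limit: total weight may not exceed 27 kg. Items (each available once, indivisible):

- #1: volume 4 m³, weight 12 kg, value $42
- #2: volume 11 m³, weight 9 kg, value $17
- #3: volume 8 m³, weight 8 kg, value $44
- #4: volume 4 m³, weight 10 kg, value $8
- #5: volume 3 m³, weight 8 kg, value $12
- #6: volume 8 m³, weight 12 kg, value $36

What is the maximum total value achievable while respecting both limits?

$86

Feasible sets respecting both limits:
- #1+#3: volume 12, weight 20, value 86
- #3+#6: volume 16, weight 20, value 80
- #1+#6: volume 12, weight 24, value 78
- #2+#3+#5: volume 22, weight 25, value 73
Best: $86.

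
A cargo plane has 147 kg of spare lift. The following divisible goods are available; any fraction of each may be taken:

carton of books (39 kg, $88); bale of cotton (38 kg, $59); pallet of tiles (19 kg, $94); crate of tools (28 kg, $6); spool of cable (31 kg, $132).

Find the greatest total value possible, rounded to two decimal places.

377.29

Take in order of value per unit:
- pallet of tiles (94/19 per unit): all 19 → value 94, running total 94.00
- spool of cable (132/31 per unit): all 31 → value 132, running total 226.00
- carton of books (88/39 per unit): all 39 → value 88, running total 314.00
- bale of cotton (59/38 per unit): all 38 → value 59, running total 373.00
- crate of tools (6/28 per unit): 20 of 28 → value 20×6/28 = 4.2857, running total 377.29
Total 377.29.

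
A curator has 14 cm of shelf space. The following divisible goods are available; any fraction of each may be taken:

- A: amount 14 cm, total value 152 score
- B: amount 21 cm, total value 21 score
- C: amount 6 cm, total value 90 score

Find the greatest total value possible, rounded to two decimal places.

Take in order of value per unit:
- C (90/6 per unit): all 6 → value 90, running total 90.00
- A (152/14 per unit): 8 of 14 → value 8×152/14 = 86.8571, running total 176.86
Total 176.86.

176.86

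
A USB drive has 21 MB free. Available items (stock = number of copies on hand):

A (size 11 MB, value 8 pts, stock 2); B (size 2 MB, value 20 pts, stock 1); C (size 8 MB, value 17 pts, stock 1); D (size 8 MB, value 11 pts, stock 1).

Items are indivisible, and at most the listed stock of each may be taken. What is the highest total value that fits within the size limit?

48 pts

Best selections within size 21 and stock limits:
- 1×B + 1×C + 1×D: size 18, value 48
- 1×A + 1×B + 1×C: size 21, value 45
- 1×A + 1×B + 1×D: size 21, value 39
- 1×B + 1×C: size 10, value 37
Best: 48 pts.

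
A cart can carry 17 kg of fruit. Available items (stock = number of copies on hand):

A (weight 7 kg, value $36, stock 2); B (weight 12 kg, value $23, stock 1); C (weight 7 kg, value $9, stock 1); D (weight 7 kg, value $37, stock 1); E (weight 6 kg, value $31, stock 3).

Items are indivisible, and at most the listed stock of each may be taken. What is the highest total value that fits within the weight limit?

$73

Best selections within weight 17 and stock limits:
- 1×A + 1×D: weight 14, value 73
- 2×A: weight 14, value 72
- 1×D + 1×E: weight 13, value 68
- 1×A + 1×E: weight 13, value 67
Best: $73.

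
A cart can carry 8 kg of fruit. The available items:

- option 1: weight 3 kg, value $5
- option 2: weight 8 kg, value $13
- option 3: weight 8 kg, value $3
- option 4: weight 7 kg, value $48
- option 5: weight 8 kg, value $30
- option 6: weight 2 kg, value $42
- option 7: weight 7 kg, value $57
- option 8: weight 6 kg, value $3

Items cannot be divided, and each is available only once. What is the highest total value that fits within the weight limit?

$57

This is a 0/1 knapsack; check combinations near the capacity.
- option 7: weight 7, value 57
- option 4: weight 7, value 48
- option 1+option 6: weight 3+2=5, value 5+42=47
- option 6+option 8: weight 2+6=8, value 42+3=45
Best: $57.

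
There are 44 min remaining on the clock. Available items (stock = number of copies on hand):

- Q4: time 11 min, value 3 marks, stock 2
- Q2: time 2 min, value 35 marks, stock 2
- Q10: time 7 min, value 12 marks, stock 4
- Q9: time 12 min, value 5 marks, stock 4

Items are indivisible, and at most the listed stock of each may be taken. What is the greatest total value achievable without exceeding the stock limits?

Best selections within time 44 and stock limits:
- 2×Q2 + 4×Q10 + 1×Q9: time 44, value 123
- 1×Q4 + 2×Q2 + 4×Q10: time 43, value 121
Best: 123 marks.

123 marks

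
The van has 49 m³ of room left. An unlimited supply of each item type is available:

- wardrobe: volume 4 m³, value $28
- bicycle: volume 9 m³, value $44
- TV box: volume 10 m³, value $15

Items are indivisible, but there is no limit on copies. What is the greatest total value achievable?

$336

Best value-per-unit is wardrobe at 28/4, and filling with it alone uses volume 12×4=48. No mix of the others beats 12×28 = 336.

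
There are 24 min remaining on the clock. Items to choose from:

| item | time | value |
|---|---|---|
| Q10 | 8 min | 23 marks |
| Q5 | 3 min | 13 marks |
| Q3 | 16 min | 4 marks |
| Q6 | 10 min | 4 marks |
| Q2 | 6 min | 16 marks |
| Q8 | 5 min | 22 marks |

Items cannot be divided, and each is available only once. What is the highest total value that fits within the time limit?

This is a 0/1 knapsack; check combinations near the capacity.
- Q10+Q5+Q2+Q8: time 8+3+6+5=22, value 23+13+16+22=74
- Q10+Q2+Q8: time 8+6+5=19, value 23+16+22=61
- Q10+Q5+Q8: time 8+3+5=16, value 23+13+22=58
- Q5+Q6+Q2+Q8: time 3+10+6+5=24, value 13+4+16+22=55
Best: 74 marks.

74 marks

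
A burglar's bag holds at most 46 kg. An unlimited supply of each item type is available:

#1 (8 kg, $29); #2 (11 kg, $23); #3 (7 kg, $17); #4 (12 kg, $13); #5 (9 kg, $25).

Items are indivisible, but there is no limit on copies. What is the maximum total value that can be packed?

Best value-per-unit is #1 at 29/8; filling with it alone gives 5×29 = 145.
Optimal mix: 4×#1 + 2×#3 → weight 46, value 150.

$150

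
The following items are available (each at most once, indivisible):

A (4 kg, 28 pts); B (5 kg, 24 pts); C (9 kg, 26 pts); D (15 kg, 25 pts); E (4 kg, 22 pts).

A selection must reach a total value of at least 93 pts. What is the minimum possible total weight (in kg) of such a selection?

22

Subsets with value ≥ 93, sorted by total weight:
- A+B+C+E: weight 22, value 100
- A+B+D+E: weight 28, value 99
- A+C+D+E: weight 32, value 101
Minimum weight: 22 kg.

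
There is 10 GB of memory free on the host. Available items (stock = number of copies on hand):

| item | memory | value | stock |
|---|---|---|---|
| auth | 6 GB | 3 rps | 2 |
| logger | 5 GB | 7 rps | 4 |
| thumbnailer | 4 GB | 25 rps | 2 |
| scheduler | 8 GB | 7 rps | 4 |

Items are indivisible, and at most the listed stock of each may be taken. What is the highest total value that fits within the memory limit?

50 rps

Best selections within memory 10 and stock limits:
- 2×thumbnailer: memory 8, value 50
- 1×logger + 1×thumbnailer: memory 9, value 32
- 1×auth + 1×thumbnailer: memory 10, value 28
- 1×thumbnailer: memory 4, value 25
Best: 50 rps.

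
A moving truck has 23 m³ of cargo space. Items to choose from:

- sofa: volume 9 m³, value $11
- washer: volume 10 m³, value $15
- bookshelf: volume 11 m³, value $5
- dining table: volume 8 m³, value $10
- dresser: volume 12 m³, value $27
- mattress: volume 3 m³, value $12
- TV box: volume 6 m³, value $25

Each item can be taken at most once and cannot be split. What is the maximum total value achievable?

Check high-value combinations within 23 m³:
- dresser+mattress+TV box: volume 12+3+6=21, value 27+12+25=64
- dresser+TV box: volume 12+6=18, value 27+25=52
- washer+mattress+TV box: volume 10+3+6=19, value 15+12+25=52
- dining table+dresser+mattress: volume 8+12+3=23, value 10+27+12=49
Best: $64.

$64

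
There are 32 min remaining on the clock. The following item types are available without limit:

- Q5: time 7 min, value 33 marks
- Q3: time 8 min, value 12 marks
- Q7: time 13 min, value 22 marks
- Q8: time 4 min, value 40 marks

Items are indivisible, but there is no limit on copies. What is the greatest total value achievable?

320 marks

Best value-per-unit is Q8 at 40/4, and filling with it alone uses time 8×4=32. No mix of the others beats 8×40 = 320.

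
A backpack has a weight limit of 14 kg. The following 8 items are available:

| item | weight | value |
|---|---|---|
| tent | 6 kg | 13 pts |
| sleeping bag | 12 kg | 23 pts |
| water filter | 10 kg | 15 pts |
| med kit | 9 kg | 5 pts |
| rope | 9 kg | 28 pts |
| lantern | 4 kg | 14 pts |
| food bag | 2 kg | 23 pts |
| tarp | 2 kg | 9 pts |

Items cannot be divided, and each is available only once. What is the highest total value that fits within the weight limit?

60 pts

This is a 0/1 knapsack; check combinations near the capacity.
- rope+food bag+tarp: weight 9+2+2=13, value 28+23+9=60
- tent+lantern+food bag+tarp: weight 6+4+2+2=14, value 13+14+23+9=59
- rope+food bag: weight 9+2=11, value 28+23=51
- tent+lantern+food bag: weight 6+4+2=12, value 13+14+23=50
- water filter+food bag+tarp: weight 10+2+2=14, value 15+23+9=47
Best: 60 pts.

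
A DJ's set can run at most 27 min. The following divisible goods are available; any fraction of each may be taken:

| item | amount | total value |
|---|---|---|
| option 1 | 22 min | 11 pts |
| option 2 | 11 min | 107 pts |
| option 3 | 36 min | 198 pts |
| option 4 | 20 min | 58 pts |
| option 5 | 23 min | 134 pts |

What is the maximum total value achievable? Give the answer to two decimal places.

200.22

Take in order of value per unit:
- option 2 (107/11 per unit): all 11 → value 107, running total 107.00
- option 5 (134/23 per unit): 16 of 23 → value 16×134/23 = 93.2174, running total 200.22
Total 200.22.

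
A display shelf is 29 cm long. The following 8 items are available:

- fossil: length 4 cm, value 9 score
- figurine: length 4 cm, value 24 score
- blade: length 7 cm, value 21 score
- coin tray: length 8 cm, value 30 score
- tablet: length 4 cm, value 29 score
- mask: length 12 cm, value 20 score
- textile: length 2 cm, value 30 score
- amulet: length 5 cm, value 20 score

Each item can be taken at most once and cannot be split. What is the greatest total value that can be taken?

143 score

Check high-value combinations within 29 cm:
- fossil+figurine+blade+coin tray+tablet+textile: length 4+4+7+8+4+2=29, value 9+24+21+30+29+30=143
- fossil+figurine+coin tray+tablet+textile+amulet: length 4+4+8+4+2+5=27, value 9+24+30+29+30+20=142
- figurine+blade+coin tray+tablet+textile: length 4+7+8+4+2=25, value 24+21+30+29+30=134
- figurine+coin tray+tablet+textile+amulet: length 4+8+4+2+5=23, value 24+30+29+30+20=133
- fossil+figurine+blade+tablet+textile+amulet: length 4+4+7+4+2+5=26, value 9+24+21+29+30+20=133
Best: 143 score.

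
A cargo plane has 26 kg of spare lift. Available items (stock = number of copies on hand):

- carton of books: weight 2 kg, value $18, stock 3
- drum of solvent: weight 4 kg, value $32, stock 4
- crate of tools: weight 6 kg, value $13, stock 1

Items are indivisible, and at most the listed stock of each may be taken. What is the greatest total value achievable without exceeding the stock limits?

$182

Top feasible selections:
- 3×carton of books + 4×drum of solvent: weight 22, value 182
- 2×carton of books + 4×drum of solvent + 1×crate of tools: weight 26, value 177
Best: $182.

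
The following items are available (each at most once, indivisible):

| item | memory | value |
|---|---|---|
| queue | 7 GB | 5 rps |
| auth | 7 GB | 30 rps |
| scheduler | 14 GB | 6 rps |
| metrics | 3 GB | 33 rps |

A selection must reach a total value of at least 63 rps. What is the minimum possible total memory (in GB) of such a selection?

10

Subsets with value ≥ 63, sorted by total memory:
- auth+metrics: memory 10, value 63
- queue+auth+metrics: memory 17, value 68
- auth+scheduler+metrics: memory 24, value 69
- queue+auth+scheduler+metrics: memory 31, value 74
Minimum memory: 10 GB.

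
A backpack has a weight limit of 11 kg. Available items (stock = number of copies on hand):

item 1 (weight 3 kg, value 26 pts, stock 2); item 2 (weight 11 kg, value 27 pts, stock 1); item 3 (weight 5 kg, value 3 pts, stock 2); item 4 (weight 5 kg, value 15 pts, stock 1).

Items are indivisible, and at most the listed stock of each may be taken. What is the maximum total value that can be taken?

67 pts

Top feasible selections:
- 2×item 1 + 1×item 4: weight 11, value 67
- 2×item 1 + 1×item 3: weight 11, value 55
- 2×item 1: weight 6, value 52
- 1×item 1 + 1×item 4: weight 8, value 41
Best: 67 pts.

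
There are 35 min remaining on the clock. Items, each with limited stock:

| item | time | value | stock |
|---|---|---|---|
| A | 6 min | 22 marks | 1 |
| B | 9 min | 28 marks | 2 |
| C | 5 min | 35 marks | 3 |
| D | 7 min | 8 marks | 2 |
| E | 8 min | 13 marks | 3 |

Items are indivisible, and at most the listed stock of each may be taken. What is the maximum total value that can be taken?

Top feasible selections:
- 2×B + 3×C: time 33, value 161
- 1×A + 1×B + 3×C: time 30, value 155
Best: 161 marks.

161 marks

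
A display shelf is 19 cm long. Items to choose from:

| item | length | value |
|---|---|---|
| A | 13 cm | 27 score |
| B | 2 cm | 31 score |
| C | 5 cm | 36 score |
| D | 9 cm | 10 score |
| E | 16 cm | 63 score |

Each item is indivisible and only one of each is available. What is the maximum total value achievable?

Check high-value combinations within 19 cm:
- B+E: length 2+16=18, value 31+63=94
- B+C+D: length 2+5+9=16, value 31+36+10=77
- B+C: length 2+5=7, value 31+36=67
- E: length 16, value 63
- A+C: length 13+5=18, value 27+36=63
Best: 94 score.

94 score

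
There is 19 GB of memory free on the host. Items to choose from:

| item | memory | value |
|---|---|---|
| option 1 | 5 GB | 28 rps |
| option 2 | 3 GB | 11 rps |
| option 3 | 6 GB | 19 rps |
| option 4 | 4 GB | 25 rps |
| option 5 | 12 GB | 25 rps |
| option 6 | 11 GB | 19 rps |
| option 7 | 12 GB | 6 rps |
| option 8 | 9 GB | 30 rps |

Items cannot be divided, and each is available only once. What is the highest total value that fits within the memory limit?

83 rps

Check high-value combinations within 19 GB:
- option 1+option 2+option 3+option 4: memory 5+3+6+4=18, value 28+11+19+25=83
- option 1+option 4+option 8: memory 5+4+9=18, value 28+25+30=83
- option 3+option 4+option 8: memory 6+4+9=19, value 19+25+30=74
- option 1+option 3+option 4: memory 5+6+4=15, value 28+19+25=72
- option 1+option 2+option 8: memory 5+3+9=17, value 28+11+30=69
Best: 83 rps.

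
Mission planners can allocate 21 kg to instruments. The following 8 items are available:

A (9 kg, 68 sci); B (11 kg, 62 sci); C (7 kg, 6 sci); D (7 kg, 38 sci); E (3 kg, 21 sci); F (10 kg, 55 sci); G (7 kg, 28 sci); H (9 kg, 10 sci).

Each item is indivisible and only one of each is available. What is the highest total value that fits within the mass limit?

This is a 0/1 knapsack; check combinations near the capacity.
- A+B: mass 9+11=20, value 68+62=130
- A+D+E: mass 9+7+3=19, value 68+38+21=127
- A+F: mass 9+10=19, value 68+55=123
- B+D+E: mass 11+7+3=21, value 62+38+21=121
Best: 130 sci.

130 sci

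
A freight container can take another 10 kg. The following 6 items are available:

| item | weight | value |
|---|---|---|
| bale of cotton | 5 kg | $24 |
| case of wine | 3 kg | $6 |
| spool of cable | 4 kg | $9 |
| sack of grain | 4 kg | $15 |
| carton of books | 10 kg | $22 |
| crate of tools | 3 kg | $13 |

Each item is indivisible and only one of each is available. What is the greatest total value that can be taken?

$39

Check high-value combinations within 10 kg:
- bale of cotton+sack of grain: weight 5+4=9, value 24+15=39
- bale of cotton+crate of tools: weight 5+3=8, value 24+13=37
- case of wine+sack of grain+crate of tools: weight 3+4+3=10, value 6+15+13=34
- bale of cotton+spool of cable: weight 5+4=9, value 24+9=33
- bale of cotton+case of wine: weight 5+3=8, value 24+6=30
Best: $39.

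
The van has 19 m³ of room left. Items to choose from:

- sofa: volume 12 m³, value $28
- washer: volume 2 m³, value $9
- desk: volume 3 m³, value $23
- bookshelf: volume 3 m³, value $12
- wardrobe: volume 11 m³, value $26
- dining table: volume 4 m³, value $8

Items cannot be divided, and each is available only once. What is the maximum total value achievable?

Check high-value combinations within 19 m³:
- washer+desk+bookshelf+wardrobe: volume 2+3+3+11=19, value 9+23+12+26=70
- sofa+desk+bookshelf: volume 12+3+3=18, value 28+23+12=63
- desk+bookshelf+wardrobe: volume 3+3+11=17, value 23+12+26=61
- sofa+washer+desk: volume 12+2+3=17, value 28+9+23=60
Best: $70.

$70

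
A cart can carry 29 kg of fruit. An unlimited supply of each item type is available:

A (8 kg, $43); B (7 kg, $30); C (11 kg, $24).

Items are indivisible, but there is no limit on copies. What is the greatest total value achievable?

Best value-per-unit is A at 43/8; filling with it alone gives 3×43 = 129.
Optimal mix: 1×A + 3×B → weight 29, value 133.

$133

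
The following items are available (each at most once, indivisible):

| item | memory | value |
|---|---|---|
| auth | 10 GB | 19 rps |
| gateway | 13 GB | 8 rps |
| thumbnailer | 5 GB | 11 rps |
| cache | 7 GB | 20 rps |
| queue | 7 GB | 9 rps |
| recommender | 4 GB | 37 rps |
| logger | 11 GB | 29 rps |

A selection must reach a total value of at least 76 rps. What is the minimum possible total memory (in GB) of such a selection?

20

Subsets with value ≥ 76, sorted by total memory:
- thumbnailer+recommender+logger: memory 20, value 77
- auth+cache+recommender: memory 21, value 76
- cache+recommender+logger: memory 22, value 86
Minimum memory: 20 GB.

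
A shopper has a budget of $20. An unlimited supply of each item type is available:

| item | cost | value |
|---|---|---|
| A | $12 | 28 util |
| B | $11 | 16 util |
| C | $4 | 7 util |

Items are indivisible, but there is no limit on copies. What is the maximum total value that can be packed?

42 util

Best value-per-unit is A at 28/12; filling with it alone gives 1×28 = 28.
Optimal mix: 1×A + 2×C → cost 20, value 42.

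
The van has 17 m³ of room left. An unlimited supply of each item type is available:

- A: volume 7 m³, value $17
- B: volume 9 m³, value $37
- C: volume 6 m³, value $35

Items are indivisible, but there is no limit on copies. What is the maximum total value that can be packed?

$72

Best value-per-unit is C at 35/6; filling with it alone gives 2×35 = 70.
Optimal mix: 1×B + 1×C → volume 15, value 72.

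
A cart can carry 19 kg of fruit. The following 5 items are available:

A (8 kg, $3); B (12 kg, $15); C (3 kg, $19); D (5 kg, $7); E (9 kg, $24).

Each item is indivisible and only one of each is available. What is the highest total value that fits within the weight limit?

$50

Check high-value combinations within 19 kg:
- C+D+E: weight 3+5+9=17, value 19+7+24=50
- C+E: weight 3+9=12, value 19+24=43
- B+C: weight 12+3=15, value 15+19=34
- D+E: weight 5+9=14, value 7+24=31
Best: $50.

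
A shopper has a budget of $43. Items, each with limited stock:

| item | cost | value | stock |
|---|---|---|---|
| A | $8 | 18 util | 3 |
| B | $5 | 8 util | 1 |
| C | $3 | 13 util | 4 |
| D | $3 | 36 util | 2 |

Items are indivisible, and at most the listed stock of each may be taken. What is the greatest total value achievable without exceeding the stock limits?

178 util

Top feasible selections:
- 3×A + 4×C + 2×D: cost 42, value 178
- 2×A + 1×B + 4×C + 2×D: cost 39, value 168
- 3×A + 3×C + 2×D: cost 39, value 165
Best: 178 util.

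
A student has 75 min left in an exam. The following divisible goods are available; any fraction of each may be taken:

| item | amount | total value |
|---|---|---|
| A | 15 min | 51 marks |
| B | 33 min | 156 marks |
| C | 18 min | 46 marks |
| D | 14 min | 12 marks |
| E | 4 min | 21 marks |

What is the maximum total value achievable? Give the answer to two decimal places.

Take in order of value per unit:
- E (21/4 per unit): all 4 → value 21, running total 21.00
- B (156/33 per unit): all 33 → value 156, running total 177.00
- A (51/15 per unit): all 15 → value 51, running total 228.00
- C (46/18 per unit): all 18 → value 46, running total 274.00
- D (12/14 per unit): 5 of 14 → value 5×12/14 = 4.2857, running total 278.29
Total 278.29.

278.29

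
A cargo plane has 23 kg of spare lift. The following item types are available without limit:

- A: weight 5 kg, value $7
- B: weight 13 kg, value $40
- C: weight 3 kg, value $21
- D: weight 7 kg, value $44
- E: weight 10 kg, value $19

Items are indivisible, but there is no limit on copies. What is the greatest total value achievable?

$151

Best value-per-unit is C at 21/3; filling with it alone gives 7×21 = 147.
Optimal mix: 3×C + 2×D → weight 23, value 151.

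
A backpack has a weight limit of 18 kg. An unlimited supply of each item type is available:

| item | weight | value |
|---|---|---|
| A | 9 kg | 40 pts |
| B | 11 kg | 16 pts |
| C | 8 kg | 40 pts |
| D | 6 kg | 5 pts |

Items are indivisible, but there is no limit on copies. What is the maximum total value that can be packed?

Best value-per-unit is C at 40/8; filling with it alone gives 2×40 = 80.
Optimal mix: 2×A → weight 18, value 80.

80 pts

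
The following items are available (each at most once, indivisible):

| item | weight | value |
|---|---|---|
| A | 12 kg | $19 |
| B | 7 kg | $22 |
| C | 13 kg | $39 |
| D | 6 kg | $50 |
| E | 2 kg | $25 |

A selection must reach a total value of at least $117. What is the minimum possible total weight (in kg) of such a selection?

Subsets with value ≥ 117, sorted by total weight:
- B+C+D+E: weight 28, value 136
- A+C+D+E: weight 33, value 133
Minimum weight: 28 kg.

28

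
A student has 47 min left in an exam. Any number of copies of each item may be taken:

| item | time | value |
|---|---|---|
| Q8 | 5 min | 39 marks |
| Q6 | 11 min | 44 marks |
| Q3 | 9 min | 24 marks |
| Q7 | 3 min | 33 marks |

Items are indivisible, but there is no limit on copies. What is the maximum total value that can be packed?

Best value-per-unit is Q7 at 33/3; filling with it alone gives 15×33 = 495.
Optimal mix: 1×Q8 + 14×Q7 → time 47, value 501.

501 marks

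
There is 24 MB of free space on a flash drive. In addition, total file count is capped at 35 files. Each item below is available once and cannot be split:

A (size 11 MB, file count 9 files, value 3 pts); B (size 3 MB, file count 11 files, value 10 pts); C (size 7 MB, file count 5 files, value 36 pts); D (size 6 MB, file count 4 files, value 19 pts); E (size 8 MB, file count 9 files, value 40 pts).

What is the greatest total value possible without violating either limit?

Feasible sets respecting both limits:
- B+C+D+E: size 24, file count 29, value 105
- C+D+E: size 21, file count 18, value 95
- B+C+E: size 18, file count 25, value 86
- C+E: size 15, file count 14, value 76
Best: 105 pts.

105 pts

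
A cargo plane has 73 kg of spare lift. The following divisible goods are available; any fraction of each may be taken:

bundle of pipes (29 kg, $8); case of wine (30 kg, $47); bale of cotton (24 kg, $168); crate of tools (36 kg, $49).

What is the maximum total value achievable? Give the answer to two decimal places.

Take in order of value per unit:
- bale of cotton (168/24 per unit): all 24 → value 168, running total 168.00
- case of wine (47/30 per unit): all 30 → value 47, running total 215.00
- crate of tools (49/36 per unit): 19 of 36 → value 19×49/36 = 25.8611, running total 240.86
Total 240.86.

240.86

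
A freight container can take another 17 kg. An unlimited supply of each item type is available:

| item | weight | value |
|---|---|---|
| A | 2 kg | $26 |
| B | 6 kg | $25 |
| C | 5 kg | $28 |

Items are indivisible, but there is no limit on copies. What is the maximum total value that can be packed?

Best value-per-unit is A at 26/2, and filling with it alone uses weight 8×2=16. No mix of the others beats 8×26 = 208.

$208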